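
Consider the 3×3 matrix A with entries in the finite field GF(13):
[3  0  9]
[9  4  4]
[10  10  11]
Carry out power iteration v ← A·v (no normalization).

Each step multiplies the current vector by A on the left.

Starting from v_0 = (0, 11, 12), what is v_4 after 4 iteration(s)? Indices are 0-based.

v_4 = (9, 6, 5)

v_0 = (0, 11, 12).
v_1 = A·v_0 = (4, 1, 8).
v_2 = A·v_1 = (6, 7, 8).
v_3 = A·v_2 = (12, 10, 10).
v_4 = A·v_3 = (9, 6, 5).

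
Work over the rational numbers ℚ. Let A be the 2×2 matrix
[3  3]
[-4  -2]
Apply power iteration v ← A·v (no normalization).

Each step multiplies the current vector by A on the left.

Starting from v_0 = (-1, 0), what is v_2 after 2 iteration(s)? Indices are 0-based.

v_0 = (-1, 0).
v_1 = A·v_0 = (-3, 4).
v_2 = A·v_1 = (3, 4).

v_2 = (3, 4)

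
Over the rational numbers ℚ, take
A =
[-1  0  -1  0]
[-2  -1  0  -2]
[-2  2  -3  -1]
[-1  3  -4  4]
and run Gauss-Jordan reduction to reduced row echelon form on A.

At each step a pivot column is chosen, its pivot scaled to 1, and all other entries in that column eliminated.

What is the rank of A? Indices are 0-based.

rank = 4

pivot(0,0)=-1: scale R0 → (1, 0, 1, 0)
  clear (1,0): R1 −= (-2)R0 → (0, -1, 2, -2)
  clear (2,0): R2 −= (-2)R0 → (0, 2, -1, -1)
  clear (3,0): R3 −= (-1)R0 → (0, 3, -3, 4)
pivot(1,1)=-1: scale R1 → (0, 1, -2, 2)
  clear (2,1): R2 −= (2)R1 → (0, 0, 3, -5)
  clear (3,1): R3 −= (3)R1 → (0, 0, 3, -2)
pivot(2,2)=3: scale R2 → (0, 0, 1, -5/3)
  clear (0,2): R0 −= (1)R2 → (1, 0, 0, 5/3)
  clear (1,2): R1 −= (-2)R2 → (0, 1, 0, -4/3)
  clear (3,2): R3 −= (3)R2 → (0, 0, 0, 3)
pivot(3,3)=3: scale R3 → (0, 0, 0, 1)
  clear (0,3): R0 −= (5/3)R3 → (1, 0, 0, 0)
  clear (1,3): R1 −= (-4/3)R3 → (0, 1, 0, 0)
  clear (2,3): R2 −= (-5/3)R3 → (0, 0, 1, 0)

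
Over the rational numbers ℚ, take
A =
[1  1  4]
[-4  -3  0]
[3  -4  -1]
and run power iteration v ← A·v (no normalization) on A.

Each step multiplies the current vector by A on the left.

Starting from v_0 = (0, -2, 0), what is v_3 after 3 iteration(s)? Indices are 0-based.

v_0 = (0, -2, 0).
v_1 = A·v_0 = (-2, 6, 8).
v_2 = A·v_1 = (36, -10, -38).
v_3 = A·v_2 = (-126, -114, 186).

v_3 = (-126, -114, 186)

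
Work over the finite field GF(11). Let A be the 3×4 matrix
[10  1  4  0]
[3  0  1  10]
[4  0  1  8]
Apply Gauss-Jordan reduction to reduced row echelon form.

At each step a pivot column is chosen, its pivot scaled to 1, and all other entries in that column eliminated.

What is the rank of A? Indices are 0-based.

rank = 3

pivot(0,0)=10: scale R0 → (1, 10, 7, 0)
  clear (1,0): R1 −= (3)R0 → (0, 3, 2, 10)
  clear (2,0): R2 −= (4)R0 → (0, 4, 6, 8)
pivot(1,1)=3: scale R1 → (0, 1, 8, 7)
  clear (0,1): R0 −= (10)R1 → (1, 0, 4, 7)
  clear (2,1): R2 −= (4)R1 → (0, 0, 7, 2)
pivot(2,2)=7: scale R2 → (0, 0, 1, 5)
  clear (0,2): R0 −= (4)R2 → (1, 0, 0, 9)
  clear (1,2): R1 −= (8)R2 → (0, 1, 0, 0)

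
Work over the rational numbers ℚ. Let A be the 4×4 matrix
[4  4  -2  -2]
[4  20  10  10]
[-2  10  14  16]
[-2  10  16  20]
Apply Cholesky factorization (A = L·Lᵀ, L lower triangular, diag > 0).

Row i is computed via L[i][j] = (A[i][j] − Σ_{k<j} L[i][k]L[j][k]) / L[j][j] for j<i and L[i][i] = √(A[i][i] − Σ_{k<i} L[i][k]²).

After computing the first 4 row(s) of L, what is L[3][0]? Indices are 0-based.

L[3][0] = -1

Step 1: L[0][0] = √(4) = 2.
  L[1][0] = (4) / L[0][0] = 2.
Step 2: L[1][1] = √(16) = 4.
  L[2][0] = (-2) / L[0][0] = -1.
  L[2][1] = (12) / L[1][1] = 3.
Step 3: L[2][2] = √(4) = 2.
  L[3][0] = (-2) / L[0][0] = -1.
  L[3][1] = (12) / L[1][1] = 3.
  L[3][2] = (6) / L[2][2] = 3.
Step 4: L[3][3] = √(1) = 1.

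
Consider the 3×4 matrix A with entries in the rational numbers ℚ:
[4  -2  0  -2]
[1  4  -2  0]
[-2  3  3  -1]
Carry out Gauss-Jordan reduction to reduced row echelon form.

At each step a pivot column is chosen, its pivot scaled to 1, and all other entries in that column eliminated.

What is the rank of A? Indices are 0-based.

rank = 3

[1] R0 /= 4  ⇒  (1, -1/2, 0, -1/2)
     R1 -= 1·R0  ⇒  (0, 9/2, -2, 1/2)
     R2 -= -2·R0  ⇒  (0, 2, 3, -2)
[2] R1 /= 9/2  ⇒  (0, 1, -4/9, 1/9)
     R0 -= -1/2·R1  ⇒  (1, 0, -2/9, -4/9)
     R2 -= 2·R1  ⇒  (0, 0, 35/9, -20/9)
[3] R2 /= 35/9  ⇒  (0, 0, 1, -4/7)
     R0 -= -2/9·R2  ⇒  (1, 0, 0, -4/7)
     R1 -= -4/9·R2  ⇒  (0, 1, 0, -1/7)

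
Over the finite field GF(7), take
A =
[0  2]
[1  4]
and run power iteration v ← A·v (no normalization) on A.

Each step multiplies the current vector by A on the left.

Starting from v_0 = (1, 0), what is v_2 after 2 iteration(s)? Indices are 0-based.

v_0 = (1, 0).
v_1 = A·v_0 = (0, 1).
v_2 = A·v_1 = (2, 4).

v_2 = (2, 4)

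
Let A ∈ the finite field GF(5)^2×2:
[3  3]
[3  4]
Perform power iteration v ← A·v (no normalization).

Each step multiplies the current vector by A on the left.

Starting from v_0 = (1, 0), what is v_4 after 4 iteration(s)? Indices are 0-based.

v_0 = (1, 0).
v_1 = A·v_0 = (3, 3).
v_2 = A·v_1 = (3, 1).
v_3 = A·v_2 = (2, 3).
v_4 = A·v_3 = (0, 3).

v_4 = (0, 3)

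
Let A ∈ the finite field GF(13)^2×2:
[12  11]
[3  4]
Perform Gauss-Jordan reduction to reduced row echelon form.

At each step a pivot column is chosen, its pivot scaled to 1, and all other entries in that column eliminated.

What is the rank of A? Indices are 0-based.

rank = 2

pivot(0,0)=12: scale R0 → (1, 2)
  clear (1,0): R1 −= (3)R0 → (0, 11)
pivot(1,1)=11: scale R1 → (0, 1)
  clear (0,1): R0 −= (2)R1 → (1, 0)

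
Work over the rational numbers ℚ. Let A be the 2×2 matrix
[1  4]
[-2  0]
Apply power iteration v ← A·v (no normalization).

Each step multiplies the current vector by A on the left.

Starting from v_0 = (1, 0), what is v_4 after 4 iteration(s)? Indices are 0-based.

v_0 = (1, 0).
v_1 = A·v_0 = (1, -2).
v_2 = A·v_1 = (-7, -2).
v_3 = A·v_2 = (-15, 14).
v_4 = A·v_3 = (41, 30).

v_4 = (41, 30)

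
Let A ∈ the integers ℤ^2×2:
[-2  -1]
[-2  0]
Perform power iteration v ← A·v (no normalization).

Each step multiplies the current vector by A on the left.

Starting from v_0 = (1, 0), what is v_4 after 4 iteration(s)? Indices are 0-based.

v_0 = (1, 0).
v_1 = A·v_0 = (-2, -2).
v_2 = A·v_1 = (6, 4).
v_3 = A·v_2 = (-16, -12).
v_4 = A·v_3 = (44, 32).

v_4 = (44, 32)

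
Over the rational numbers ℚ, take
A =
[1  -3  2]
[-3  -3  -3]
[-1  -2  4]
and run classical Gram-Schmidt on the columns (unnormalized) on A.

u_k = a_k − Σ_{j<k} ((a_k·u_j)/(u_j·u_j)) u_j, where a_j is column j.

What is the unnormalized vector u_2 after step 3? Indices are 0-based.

Step 1: u_0 = a_0 = (1, -3, -1).
Step 2: u_1 = a_1 − (8/11)·u_0 = (-41/11, -9/11, -14/11).
Step 3: u_2 = a_2 − (7/11)·u_0 − (-111/178)·u_1 = (-171/178, -285/178, 342/89).

u_2 = (-171/178, -285/178, 342/89)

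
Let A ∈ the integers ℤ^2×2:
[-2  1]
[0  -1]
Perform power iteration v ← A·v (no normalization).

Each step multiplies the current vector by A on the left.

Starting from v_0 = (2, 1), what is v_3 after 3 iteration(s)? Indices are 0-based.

v_0 = (2, 1).
v_1 = A·v_0 = (-3, -1).
v_2 = A·v_1 = (5, 1).
v_3 = A·v_2 = (-9, -1).

v_3 = (-9, -1)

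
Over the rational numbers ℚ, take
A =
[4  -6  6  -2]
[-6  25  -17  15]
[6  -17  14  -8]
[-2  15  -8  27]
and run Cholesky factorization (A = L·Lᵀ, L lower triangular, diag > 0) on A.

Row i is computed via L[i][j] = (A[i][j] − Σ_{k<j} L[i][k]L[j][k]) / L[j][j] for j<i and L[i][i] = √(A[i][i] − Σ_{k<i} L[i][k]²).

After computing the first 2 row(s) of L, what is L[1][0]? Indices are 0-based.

Step 1: L[0][0] = √(4) = 2.
  L[1][0] = (-6) / L[0][0] = -3.
Step 2: L[1][1] = √(16) = 4.

L[1][0] = -3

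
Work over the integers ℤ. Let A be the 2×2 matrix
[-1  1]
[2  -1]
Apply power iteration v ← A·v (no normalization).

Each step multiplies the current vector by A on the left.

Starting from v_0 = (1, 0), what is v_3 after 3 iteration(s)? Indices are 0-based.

v_3 = (-7, 10)

v_0 = (1, 0).
v_1 = A·v_0 = (-1, 2).
v_2 = A·v_1 = (3, -4).
v_3 = A·v_2 = (-7, 10).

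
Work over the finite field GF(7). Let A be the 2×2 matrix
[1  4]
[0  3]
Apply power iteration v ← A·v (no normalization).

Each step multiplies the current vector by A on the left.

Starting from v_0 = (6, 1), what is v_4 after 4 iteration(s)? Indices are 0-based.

v_0 = (6, 1).
v_1 = A·v_0 = (3, 3).
v_2 = A·v_1 = (1, 2).
v_3 = A·v_2 = (2, 6).
v_4 = A·v_3 = (5, 4).

v_4 = (5, 4)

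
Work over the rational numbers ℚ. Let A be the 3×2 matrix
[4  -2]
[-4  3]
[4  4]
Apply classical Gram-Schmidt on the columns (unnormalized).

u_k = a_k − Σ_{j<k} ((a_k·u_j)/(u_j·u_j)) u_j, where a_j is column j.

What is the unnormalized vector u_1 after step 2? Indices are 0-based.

u_1 = (-5/3, 8/3, 13/3)

Step 1: u_0 = a_0 = (4, -4, 4).
Step 2: u_1 = a_1 − (-1/12)·u_0 = (-5/3, 8/3, 13/3).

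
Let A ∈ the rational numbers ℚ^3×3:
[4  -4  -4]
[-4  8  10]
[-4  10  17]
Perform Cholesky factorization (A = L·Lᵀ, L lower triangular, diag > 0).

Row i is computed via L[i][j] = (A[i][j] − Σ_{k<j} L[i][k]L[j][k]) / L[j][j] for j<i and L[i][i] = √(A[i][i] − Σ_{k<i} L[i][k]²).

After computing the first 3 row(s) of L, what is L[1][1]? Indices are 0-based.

L[1][1] = 2

Step 1: L[0][0] = √(4) = 2.
  L[1][0] = (-4) / L[0][0] = -2.
Step 2: L[1][1] = √(4) = 2.
  L[2][0] = (-4) / L[0][0] = -2.
  L[2][1] = (6) / L[1][1] = 3.
Step 3: L[2][2] = √(4) = 2.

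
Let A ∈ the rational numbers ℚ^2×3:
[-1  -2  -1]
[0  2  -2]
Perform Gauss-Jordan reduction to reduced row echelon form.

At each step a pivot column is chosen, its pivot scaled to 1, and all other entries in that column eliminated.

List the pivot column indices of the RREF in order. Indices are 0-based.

pivot(0,0)=-1: scale R0 → (1, 2, 1)
pivot(1,1)=2: scale R1 → (0, 1, -1)
  clear (0,1): R0 −= (2)R1 → (1, 0, 3)

pivot columns: 0, 1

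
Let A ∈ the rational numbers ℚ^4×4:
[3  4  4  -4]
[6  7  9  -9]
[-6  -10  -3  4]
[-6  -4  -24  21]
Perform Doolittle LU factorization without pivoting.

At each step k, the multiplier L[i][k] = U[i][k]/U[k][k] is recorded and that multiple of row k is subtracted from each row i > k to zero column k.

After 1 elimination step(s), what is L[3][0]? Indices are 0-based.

Step 1: pivot at (0,0) is 3.
  row1 ← row1 − (2)·row0  ⇒  L[1][0]=2, U row1=(0, -1, 1, -1)
  row2 ← row2 − (-2)·row0  ⇒  L[2][0]=-2, U row2=(0, -2, 5, -4)
  row3 ← row3 − (-2)·row0  ⇒  L[3][0]=-2, U row3=(0, 4, -16, 13)

L[3][0] = -2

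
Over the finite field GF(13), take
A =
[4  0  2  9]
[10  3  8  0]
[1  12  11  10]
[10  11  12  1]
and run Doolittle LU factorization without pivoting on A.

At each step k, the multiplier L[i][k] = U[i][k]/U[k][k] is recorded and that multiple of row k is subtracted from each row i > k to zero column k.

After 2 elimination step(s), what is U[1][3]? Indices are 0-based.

U[1][3] = 10

Step 1: pivot at (0,0) is 4.
  row1 ← row1 − (9)·row0  ⇒  L[1][0]=9, U row1=(0, 3, 3, 10)
  row2 ← row2 − (10)·row0  ⇒  L[2][0]=10, U row2=(0, 12, 4, 11)
  row3 ← row3 − (9)·row0  ⇒  L[3][0]=9, U row3=(0, 11, 7, 11)
Step 2: pivot at (1,1) is 3.
  row2 ← row2 − (4)·row1  ⇒  L[2][1]=4, U row2=(0, 0, 5, 10)
  row3 ← row3 − (8)·row1  ⇒  L[3][1]=8, U row3=(0, 0, 9, 9)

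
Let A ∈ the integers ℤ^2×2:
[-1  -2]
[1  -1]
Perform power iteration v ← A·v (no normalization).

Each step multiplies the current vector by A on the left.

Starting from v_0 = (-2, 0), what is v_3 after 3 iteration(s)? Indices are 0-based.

v_0 = (-2, 0).
v_1 = A·v_0 = (2, -2).
v_2 = A·v_1 = (2, 4).
v_3 = A·v_2 = (-10, -2).

v_3 = (-10, -2)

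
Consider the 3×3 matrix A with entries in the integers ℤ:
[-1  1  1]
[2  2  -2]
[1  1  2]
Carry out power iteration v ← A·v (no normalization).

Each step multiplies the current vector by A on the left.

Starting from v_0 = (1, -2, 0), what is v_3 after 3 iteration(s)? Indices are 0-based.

v_3 = (-15, -2, -22)

v_0 = (1, -2, 0).
v_1 = A·v_0 = (-3, -2, -1).
v_2 = A·v_1 = (0, -8, -7).
v_3 = A·v_2 = (-15, -2, -22).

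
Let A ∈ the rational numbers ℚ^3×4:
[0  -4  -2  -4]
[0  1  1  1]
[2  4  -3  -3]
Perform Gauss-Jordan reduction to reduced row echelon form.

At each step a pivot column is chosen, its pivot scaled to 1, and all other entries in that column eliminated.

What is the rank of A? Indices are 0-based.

rank = 3

step 1: exchange rows 0,2
step 1: normalize row 0 (÷2) = (1, 2, -3/2, -3/2)
step 2: normalize row 1 (÷1) = (0, 1, 1, 1)
  row 0: subtract 2×row1 = (1, 0, -7/2, -7/2)
  row 2: subtract -4×row1 = (0, 0, 2, 0)
step 3: normalize row 2 (÷2) = (0, 0, 1, 0)
  row 0: subtract -7/2×row2 = (1, 0, 0, -7/2)
  row 1: subtract 1×row2 = (0, 1, 0, 1)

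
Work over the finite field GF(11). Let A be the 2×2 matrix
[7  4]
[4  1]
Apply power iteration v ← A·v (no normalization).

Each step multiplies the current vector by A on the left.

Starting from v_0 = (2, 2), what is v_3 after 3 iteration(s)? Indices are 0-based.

v_3 = (1, 5)

v_0 = (2, 2).
v_1 = A·v_0 = (0, 10).
v_2 = A·v_1 = (7, 10).
v_3 = A·v_2 = (1, 5).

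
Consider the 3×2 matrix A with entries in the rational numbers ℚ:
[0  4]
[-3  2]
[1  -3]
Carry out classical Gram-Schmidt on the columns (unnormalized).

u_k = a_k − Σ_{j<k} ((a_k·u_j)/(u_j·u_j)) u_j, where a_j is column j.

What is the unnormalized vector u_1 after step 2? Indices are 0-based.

u_1 = (4, -7/10, -21/10)

Step 1: u_0 = a_0 = (0, -3, 1).
Step 2: u_1 = a_1 − (-9/10)·u_0 = (4, -7/10, -21/10).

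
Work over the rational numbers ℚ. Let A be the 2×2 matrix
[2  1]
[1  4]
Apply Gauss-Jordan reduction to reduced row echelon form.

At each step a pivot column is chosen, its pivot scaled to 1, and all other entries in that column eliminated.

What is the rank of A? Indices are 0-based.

[1] R0 /= 2  ⇒  (1, 1/2)
     R1 -= 1·R0  ⇒  (0, 7/2)
[2] R1 /= 7/2  ⇒  (0, 1)
     R0 -= 1/2·R1  ⇒  (1, 0)

rank = 2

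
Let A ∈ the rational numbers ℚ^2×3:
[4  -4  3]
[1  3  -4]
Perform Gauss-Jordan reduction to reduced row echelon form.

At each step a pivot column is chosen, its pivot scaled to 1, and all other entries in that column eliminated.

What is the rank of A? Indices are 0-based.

rank = 2

step 1: normalize row 0 (÷4) = (1, -1, 3/4)
  row 1: subtract 1×row0 = (0, 4, -19/4)
step 2: normalize row 1 (÷4) = (0, 1, -19/16)
  row 0: subtract -1×row1 = (1, 0, -7/16)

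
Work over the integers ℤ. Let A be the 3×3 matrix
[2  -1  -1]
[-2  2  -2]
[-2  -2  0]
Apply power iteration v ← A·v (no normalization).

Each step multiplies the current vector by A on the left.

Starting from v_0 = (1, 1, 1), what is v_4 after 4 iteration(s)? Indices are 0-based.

v_0 = (1, 1, 1).
v_1 = A·v_0 = (0, -2, -4).
v_2 = A·v_1 = (6, 4, 4).
v_3 = A·v_2 = (4, -12, -20).
v_4 = A·v_3 = (40, 8, 16).

v_4 = (40, 8, 16)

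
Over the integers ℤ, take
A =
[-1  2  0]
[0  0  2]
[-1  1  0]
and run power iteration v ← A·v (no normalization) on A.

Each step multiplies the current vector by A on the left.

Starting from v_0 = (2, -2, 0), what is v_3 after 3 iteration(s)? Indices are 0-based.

v_3 = (-22, 12, -14)

v_0 = (2, -2, 0).
v_1 = A·v_0 = (-6, 0, -4).
v_2 = A·v_1 = (6, -8, 6).
v_3 = A·v_2 = (-22, 12, -14).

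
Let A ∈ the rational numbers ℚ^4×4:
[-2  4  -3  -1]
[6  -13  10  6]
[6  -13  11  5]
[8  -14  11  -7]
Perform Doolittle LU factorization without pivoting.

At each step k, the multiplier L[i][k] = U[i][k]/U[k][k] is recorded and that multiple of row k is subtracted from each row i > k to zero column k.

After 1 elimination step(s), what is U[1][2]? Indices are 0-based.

U[1][2] = 1

Step 1: pivot at (0,0) is -2.
  row1 ← row1 − (-3)·row0  ⇒  L[1][0]=-3, U row1=(0, -1, 1, 3)
  row2 ← row2 − (-3)·row0  ⇒  L[2][0]=-3, U row2=(0, -1, 2, 2)
  row3 ← row3 − (-4)·row0  ⇒  L[3][0]=-4, U row3=(0, 2, -1, -11)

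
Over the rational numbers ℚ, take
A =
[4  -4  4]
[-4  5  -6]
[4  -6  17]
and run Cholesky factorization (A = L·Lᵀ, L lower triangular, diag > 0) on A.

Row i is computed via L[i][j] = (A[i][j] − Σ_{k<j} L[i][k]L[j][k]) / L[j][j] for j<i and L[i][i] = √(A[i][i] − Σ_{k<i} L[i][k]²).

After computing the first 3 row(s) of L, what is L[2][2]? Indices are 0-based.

L[2][2] = 3

Step 1: L[0][0] = √(4) = 2.
  L[1][0] = (-4) / L[0][0] = -2.
Step 2: L[1][1] = √(1) = 1.
  L[2][0] = (4) / L[0][0] = 2.
  L[2][1] = (-2) / L[1][1] = -2.
Step 3: L[2][2] = √(9) = 3.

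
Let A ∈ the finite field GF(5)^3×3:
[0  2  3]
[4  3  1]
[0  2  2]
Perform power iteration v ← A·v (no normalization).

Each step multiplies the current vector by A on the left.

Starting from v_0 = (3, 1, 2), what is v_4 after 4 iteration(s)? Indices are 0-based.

v_4 = (2, 2, 2)

v_0 = (3, 1, 2).
v_1 = A·v_0 = (3, 2, 1).
v_2 = A·v_1 = (2, 4, 1).
v_3 = A·v_2 = (1, 1, 0).
v_4 = A·v_3 = (2, 2, 2).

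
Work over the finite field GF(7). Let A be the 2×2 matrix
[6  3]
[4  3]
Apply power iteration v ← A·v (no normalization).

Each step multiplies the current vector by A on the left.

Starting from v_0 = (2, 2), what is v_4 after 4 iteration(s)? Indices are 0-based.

v_4 = (2, 3)

v_0 = (2, 2).
v_1 = A·v_0 = (4, 0).
v_2 = A·v_1 = (3, 2).
v_3 = A·v_2 = (3, 4).
v_4 = A·v_3 = (2, 3).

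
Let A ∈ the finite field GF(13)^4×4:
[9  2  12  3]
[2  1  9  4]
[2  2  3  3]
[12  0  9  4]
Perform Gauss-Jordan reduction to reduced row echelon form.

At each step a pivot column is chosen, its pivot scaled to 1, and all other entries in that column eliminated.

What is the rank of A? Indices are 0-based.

rank = 4

step 1: normalize row 0 (÷9) = (1, 6, 10, 9)
  row 1: subtract 2×row0 = (0, 2, 2, 12)
  row 2: subtract 2×row0 = (0, 3, 9, 11)
  row 3: subtract 12×row0 = (0, 6, 6, 0)
step 2: normalize row 1 (÷2) = (0, 1, 1, 6)
  row 0: subtract 6×row1 = (1, 0, 4, 12)
  row 2: subtract 3×row1 = (0, 0, 6, 6)
  row 3: subtract 6×row1 = (0, 0, 0, 3)
step 3: normalize row 2 (÷6) = (0, 0, 1, 1)
  row 0: subtract 4×row2 = (1, 0, 0, 8)
  row 1: subtract 1×row2 = (0, 1, 0, 5)
step 4: normalize row 3 (÷3) = (0, 0, 0, 1)
  row 0: subtract 8×row3 = (1, 0, 0, 0)
  row 1: subtract 5×row3 = (0, 1, 0, 0)
  row 2: subtract 1×row3 = (0, 0, 1, 0)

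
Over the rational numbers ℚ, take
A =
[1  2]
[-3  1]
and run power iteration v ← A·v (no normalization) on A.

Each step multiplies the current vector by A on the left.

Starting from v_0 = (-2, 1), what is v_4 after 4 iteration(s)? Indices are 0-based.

v_4 = (-42, -119)

v_0 = (-2, 1).
v_1 = A·v_0 = (0, 7).
v_2 = A·v_1 = (14, 7).
v_3 = A·v_2 = (28, -35).
v_4 = A·v_3 = (-42, -119).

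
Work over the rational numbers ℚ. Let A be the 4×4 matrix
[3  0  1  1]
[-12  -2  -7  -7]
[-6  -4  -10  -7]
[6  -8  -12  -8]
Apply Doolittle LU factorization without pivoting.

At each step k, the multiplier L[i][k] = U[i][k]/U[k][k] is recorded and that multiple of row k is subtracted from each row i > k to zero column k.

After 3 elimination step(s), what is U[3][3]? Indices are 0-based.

U[3][3] = 1

[col 0] pivot 3
  R1 -= -4*R0 → (0, -2, -3, -3)  (L[1][0] := -4)
  R2 -= -2*R0 → (0, -4, -8, -5)  (L[2][0] := -2)
  R3 -= 2*R0 → (0, -8, -14, -10)  (L[3][0] := 2)
[col 1] pivot -2
  R2 -= 2*R1 → (0, 0, -2, 1)  (L[2][1] := 2)
  R3 -= 4*R1 → (0, 0, -2, 2)  (L[3][1] := 4)
[col 2] pivot -2
  R3 -= 1*R2 → (0, 0, 0, 1)  (L[3][2] := 1)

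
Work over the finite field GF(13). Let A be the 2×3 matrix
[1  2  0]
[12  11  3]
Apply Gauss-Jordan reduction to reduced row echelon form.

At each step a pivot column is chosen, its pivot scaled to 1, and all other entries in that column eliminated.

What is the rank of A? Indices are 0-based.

rank = 2

[1] R0 /= 1  ⇒  (1, 2, 0)
     R1 -= 12·R0  ⇒  (0, 0, 3)
column 1 empty below row 1
[2] R1 /= 3  ⇒  (0, 0, 1)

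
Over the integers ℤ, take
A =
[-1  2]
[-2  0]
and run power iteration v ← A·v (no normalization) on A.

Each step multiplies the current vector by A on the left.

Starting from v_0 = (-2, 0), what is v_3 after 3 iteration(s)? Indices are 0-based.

v_0 = (-2, 0).
v_1 = A·v_0 = (2, 4).
v_2 = A·v_1 = (6, -4).
v_3 = A·v_2 = (-14, -12).

v_3 = (-14, -12)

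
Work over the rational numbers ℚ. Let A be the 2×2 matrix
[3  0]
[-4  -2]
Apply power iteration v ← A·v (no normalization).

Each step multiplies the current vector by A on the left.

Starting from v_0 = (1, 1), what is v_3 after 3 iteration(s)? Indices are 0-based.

v_3 = (27, -36)

v_0 = (1, 1).
v_1 = A·v_0 = (3, -6).
v_2 = A·v_1 = (9, 0).
v_3 = A·v_2 = (27, -36).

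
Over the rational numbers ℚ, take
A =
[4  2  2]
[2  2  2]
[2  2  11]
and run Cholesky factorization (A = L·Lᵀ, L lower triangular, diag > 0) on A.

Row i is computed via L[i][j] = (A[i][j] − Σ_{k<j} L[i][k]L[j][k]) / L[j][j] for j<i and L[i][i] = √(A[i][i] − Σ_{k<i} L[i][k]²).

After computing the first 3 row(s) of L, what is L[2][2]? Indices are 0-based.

Step 1: L[0][0] = √(4) = 2.
  L[1][0] = (2) / L[0][0] = 1.
Step 2: L[1][1] = √(1) = 1.
  L[2][0] = (2) / L[0][0] = 1.
  L[2][1] = (1) / L[1][1] = 1.
Step 3: L[2][2] = √(9) = 3.

L[2][2] = 3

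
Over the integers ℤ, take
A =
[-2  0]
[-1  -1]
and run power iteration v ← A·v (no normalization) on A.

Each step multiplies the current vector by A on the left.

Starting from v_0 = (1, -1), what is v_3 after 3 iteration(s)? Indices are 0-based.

v_3 = (-8, -6)

v_0 = (1, -1).
v_1 = A·v_0 = (-2, 0).
v_2 = A·v_1 = (4, 2).
v_3 = A·v_2 = (-8, -6).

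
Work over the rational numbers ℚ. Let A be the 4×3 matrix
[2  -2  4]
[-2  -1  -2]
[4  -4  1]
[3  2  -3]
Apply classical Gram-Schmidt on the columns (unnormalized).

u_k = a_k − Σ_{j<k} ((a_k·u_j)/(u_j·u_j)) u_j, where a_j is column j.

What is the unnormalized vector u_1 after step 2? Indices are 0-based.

u_1 = (-14/11, -19/11, -28/11, 34/11)

Step 1: u_0 = a_0 = (2, -2, 4, 3).
Step 2: u_1 = a_1 − (-4/11)·u_0 = (-14/11, -19/11, -28/11, 34/11).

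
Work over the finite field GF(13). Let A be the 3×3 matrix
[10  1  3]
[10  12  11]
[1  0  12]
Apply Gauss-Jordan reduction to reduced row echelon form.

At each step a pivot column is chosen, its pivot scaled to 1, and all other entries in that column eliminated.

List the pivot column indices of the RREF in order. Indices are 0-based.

pivot columns: 0, 1, 2

[1] R0 /= 10  ⇒  (1, 4, 12)
     R1 -= 10·R0  ⇒  (0, 11, 8)
     R2 -= 1·R0  ⇒  (0, 9, 0)
[2] R1 /= 11  ⇒  (0, 1, 9)
     R0 -= 4·R1  ⇒  (1, 0, 2)
     R2 -= 9·R1  ⇒  (0, 0, 10)
[3] R2 /= 10  ⇒  (0, 0, 1)
     R0 -= 2·R2  ⇒  (1, 0, 0)
     R1 -= 9·R2  ⇒  (0, 1, 0)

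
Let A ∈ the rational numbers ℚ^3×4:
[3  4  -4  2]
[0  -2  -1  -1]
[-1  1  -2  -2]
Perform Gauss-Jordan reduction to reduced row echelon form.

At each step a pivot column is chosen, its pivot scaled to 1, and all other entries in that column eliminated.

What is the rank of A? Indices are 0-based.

rank = 3

[1] R0 /= 3  ⇒  (1, 4/3, -4/3, 2/3)
     R2 -= -1·R0  ⇒  (0, 7/3, -10/3, -4/3)
[2] R1 /= -2  ⇒  (0, 1, 1/2, 1/2)
     R0 -= 4/3·R1  ⇒  (1, 0, -2, 0)
     R2 -= 7/3·R1  ⇒  (0, 0, -9/2, -5/2)
[3] R2 /= -9/2  ⇒  (0, 0, 1, 5/9)
     R0 -= -2·R2  ⇒  (1, 0, 0, 10/9)
     R1 -= 1/2·R2  ⇒  (0, 1, 0, 2/9)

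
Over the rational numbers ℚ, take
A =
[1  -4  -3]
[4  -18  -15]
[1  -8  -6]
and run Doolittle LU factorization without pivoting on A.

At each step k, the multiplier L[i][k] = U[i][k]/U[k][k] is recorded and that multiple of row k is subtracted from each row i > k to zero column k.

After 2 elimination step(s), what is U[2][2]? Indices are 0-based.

[col 0] pivot 1
  R1 -= 4*R0 → (0, -2, -3)  (L[1][0] := 4)
  R2 -= 1*R0 → (0, -4, -3)  (L[2][0] := 1)
[col 1] pivot -2
  R2 -= 2*R1 → (0, 0, 3)  (L[2][1] := 2)

U[2][2] = 3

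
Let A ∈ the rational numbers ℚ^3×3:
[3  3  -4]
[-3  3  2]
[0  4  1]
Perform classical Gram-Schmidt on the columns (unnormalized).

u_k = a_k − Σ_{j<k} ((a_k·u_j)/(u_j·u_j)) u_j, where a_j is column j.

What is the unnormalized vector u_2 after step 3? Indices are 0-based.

u_2 = (-14/17, -14/17, 21/17)

Step 1: u_0 = a_0 = (3, -3, 0).
Step 2: u_1 = a_1 − (0)·u_0 = (3, 3, 4).
Step 3: u_2 = a_2 − (-1)·u_0 − (-1/17)·u_1 = (-14/17, -14/17, 21/17).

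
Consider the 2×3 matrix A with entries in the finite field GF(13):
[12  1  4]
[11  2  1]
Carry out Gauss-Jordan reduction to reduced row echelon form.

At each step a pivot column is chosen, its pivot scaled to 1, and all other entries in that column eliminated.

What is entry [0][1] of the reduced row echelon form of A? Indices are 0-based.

M[0][1] = 12

pivot(0,0)=12: scale R0 → (1, 12, 9)
  clear (1,0): R1 −= (11)R0 → (0, 0, 6)
col 1: no nonzero at/below row 1; advance.
pivot(1,2)=6: scale R1 → (0, 0, 1)
  clear (0,2): R0 −= (9)R1 → (1, 12, 0)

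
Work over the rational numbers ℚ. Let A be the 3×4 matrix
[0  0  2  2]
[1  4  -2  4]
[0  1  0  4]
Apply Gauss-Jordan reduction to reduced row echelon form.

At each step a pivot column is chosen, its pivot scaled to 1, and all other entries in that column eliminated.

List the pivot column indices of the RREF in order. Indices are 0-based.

pivot columns: 0, 1, 2

step 1: exchange rows 0,1
step 1: normalize row 0 (÷1) = (1, 4, -2, 4)
step 2: exchange rows 1,2
step 2: normalize row 1 (÷1) = (0, 1, 0, 4)
  row 0: subtract 4×row1 = (1, 0, -2, -12)
step 3: normalize row 2 (÷2) = (0, 0, 1, 1)
  row 0: subtract -2×row2 = (1, 0, 0, -10)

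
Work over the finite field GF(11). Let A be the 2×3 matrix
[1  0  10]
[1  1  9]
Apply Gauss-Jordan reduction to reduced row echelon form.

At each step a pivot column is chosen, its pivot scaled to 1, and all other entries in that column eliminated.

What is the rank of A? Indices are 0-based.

rank = 2

step 1: normalize row 0 (÷1) = (1, 0, 10)
  row 1: subtract 1×row0 = (0, 1, 10)
step 2: normalize row 1 (÷1) = (0, 1, 10)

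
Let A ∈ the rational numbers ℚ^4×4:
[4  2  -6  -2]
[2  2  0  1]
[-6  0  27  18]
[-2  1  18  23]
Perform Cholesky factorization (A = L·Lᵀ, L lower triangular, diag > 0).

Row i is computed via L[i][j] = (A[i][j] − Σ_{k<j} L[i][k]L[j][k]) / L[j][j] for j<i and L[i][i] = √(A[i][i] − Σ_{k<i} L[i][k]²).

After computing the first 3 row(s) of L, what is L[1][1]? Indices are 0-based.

Step 1: L[0][0] = √(4) = 2.
  L[1][0] = (2) / L[0][0] = 1.
Step 2: L[1][1] = √(1) = 1.
  L[2][0] = (-6) / L[0][0] = -3.
  L[2][1] = (3) / L[1][1] = 3.
Step 3: L[2][2] = √(9) = 3.

L[1][1] = 1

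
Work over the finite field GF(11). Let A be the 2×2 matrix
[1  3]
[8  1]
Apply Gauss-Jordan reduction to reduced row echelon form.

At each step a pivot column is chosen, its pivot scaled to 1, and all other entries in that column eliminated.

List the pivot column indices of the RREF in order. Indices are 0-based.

[1] R0 /= 1  ⇒  (1, 3)
     R1 -= 8·R0  ⇒  (0, 10)
[2] R1 /= 10  ⇒  (0, 1)
     R0 -= 3·R1  ⇒  (1, 0)

pivot columns: 0, 1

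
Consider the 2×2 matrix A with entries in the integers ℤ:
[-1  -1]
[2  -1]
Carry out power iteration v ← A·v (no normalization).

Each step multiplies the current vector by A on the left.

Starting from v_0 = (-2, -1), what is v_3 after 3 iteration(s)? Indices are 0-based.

v_0 = (-2, -1).
v_1 = A·v_0 = (3, -3).
v_2 = A·v_1 = (0, 9).
v_3 = A·v_2 = (-9, -9).

v_3 = (-9, -9)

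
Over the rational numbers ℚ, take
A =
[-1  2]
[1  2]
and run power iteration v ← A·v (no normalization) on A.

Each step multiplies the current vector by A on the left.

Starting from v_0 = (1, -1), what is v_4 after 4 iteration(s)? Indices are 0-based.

v_4 = (-7, -29)

v_0 = (1, -1).
v_1 = A·v_0 = (-3, -1).
v_2 = A·v_1 = (1, -5).
v_3 = A·v_2 = (-11, -9).
v_4 = A·v_3 = (-7, -29).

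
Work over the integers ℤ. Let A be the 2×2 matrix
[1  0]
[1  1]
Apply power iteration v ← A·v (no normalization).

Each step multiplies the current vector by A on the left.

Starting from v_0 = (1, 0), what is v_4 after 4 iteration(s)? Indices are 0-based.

v_4 = (1, 4)

v_0 = (1, 0).
v_1 = A·v_0 = (1, 1).
v_2 = A·v_1 = (1, 2).
v_3 = A·v_2 = (1, 3).
v_4 = A·v_3 = (1, 4).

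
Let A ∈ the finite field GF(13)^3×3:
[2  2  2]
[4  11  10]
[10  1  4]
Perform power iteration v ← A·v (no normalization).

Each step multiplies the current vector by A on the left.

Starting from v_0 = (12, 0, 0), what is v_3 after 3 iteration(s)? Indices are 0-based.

v_0 = (12, 0, 0).
v_1 = A·v_0 = (11, 9, 3).
v_2 = A·v_1 = (7, 4, 1).
v_3 = A·v_2 = (11, 4, 0).

v_3 = (11, 4, 0)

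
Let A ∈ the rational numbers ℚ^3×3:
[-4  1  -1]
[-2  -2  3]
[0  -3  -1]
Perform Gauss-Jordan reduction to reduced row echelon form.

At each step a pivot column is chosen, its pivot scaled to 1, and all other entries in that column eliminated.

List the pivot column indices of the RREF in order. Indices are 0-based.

pivot columns: 0, 1, 2

[1] R0 /= -4  ⇒  (1, -1/4, 1/4)
     R1 -= -2·R0  ⇒  (0, -5/2, 7/2)
[2] R1 /= -5/2  ⇒  (0, 1, -7/5)
     R0 -= -1/4·R1  ⇒  (1, 0, -1/10)
     R2 -= -3·R1  ⇒  (0, 0, -26/5)
[3] R2 /= -26/5  ⇒  (0, 0, 1)
     R0 -= -1/10·R2  ⇒  (1, 0, 0)
     R1 -= -7/5·R2  ⇒  (0, 1, 0)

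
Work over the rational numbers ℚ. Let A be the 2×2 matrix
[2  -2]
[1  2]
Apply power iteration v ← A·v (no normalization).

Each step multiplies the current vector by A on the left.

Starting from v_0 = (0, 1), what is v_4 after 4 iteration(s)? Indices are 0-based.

v_0 = (0, 1).
v_1 = A·v_0 = (-2, 2).
v_2 = A·v_1 = (-8, 2).
v_3 = A·v_2 = (-20, -4).
v_4 = A·v_3 = (-32, -28).

v_4 = (-32, -28)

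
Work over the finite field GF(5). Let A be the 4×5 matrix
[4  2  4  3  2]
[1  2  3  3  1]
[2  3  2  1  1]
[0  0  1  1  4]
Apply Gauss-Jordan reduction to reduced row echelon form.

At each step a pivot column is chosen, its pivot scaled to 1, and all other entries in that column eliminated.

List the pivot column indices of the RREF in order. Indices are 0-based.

pivot columns: 0, 1, 2

[1] R0 /= 4  ⇒  (1, 3, 1, 2, 3)
     R1 -= 1·R0  ⇒  (0, 4, 2, 1, 3)
     R2 -= 2·R0  ⇒  (0, 2, 0, 2, 0)
[2] R1 /= 4  ⇒  (0, 1, 3, 4, 2)
     R0 -= 3·R1  ⇒  (1, 0, 2, 0, 2)
     R2 -= 2·R1  ⇒  (0, 0, 4, 4, 1)
[3] R2 /= 4  ⇒  (0, 0, 1, 1, 4)
     R0 -= 2·R2  ⇒  (1, 0, 0, 3, 4)
     R1 -= 3·R2  ⇒  (0, 1, 0, 1, 0)
     R3 -= 1·R2  ⇒  (0, 0, 0, 0, 0)
column 3 empty below row 3
column 4 empty below row 3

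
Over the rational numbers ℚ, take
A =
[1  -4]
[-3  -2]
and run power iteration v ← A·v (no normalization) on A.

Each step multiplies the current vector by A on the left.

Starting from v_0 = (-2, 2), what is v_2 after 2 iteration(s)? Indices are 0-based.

v_0 = (-2, 2).
v_1 = A·v_0 = (-10, 2).
v_2 = A·v_1 = (-18, 26).

v_2 = (-18, 26)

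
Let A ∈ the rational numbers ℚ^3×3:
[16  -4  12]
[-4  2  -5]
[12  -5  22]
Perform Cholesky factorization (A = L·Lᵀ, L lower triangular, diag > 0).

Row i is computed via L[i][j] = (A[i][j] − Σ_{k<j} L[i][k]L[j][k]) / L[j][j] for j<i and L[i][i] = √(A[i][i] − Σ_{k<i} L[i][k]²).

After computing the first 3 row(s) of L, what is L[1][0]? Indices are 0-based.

Step 1: L[0][0] = √(16) = 4.
  L[1][0] = (-4) / L[0][0] = -1.
Step 2: L[1][1] = √(1) = 1.
  L[2][0] = (12) / L[0][0] = 3.
  L[2][1] = (-2) / L[1][1] = -2.
Step 3: L[2][2] = √(9) = 3.

L[1][0] = -1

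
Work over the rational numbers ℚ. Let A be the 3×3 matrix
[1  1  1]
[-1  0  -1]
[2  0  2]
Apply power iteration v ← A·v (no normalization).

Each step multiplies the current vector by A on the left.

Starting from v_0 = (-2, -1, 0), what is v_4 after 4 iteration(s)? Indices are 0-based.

v_4 = (-31, 50, -100)

v_0 = (-2, -1, 0).
v_1 = A·v_0 = (-3, 2, -4).
v_2 = A·v_1 = (-5, 7, -14).
v_3 = A·v_2 = (-12, 19, -38).
v_4 = A·v_3 = (-31, 50, -100).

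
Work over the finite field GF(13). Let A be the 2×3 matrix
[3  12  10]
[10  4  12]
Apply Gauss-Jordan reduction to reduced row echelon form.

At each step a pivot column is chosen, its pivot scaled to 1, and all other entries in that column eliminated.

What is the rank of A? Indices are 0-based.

step 1: normalize row 0 (÷3) = (1, 4, 12)
  row 1: subtract 10×row0 = (0, 3, 9)
step 2: normalize row 1 (÷3) = (0, 1, 3)
  row 0: subtract 4×row1 = (1, 0, 0)

rank = 2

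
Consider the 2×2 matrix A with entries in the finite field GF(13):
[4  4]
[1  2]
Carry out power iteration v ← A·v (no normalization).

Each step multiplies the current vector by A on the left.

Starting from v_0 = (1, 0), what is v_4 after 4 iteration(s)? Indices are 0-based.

v_4 = (11, 12)

v_0 = (1, 0).
v_1 = A·v_0 = (4, 1).
v_2 = A·v_1 = (7, 6).
v_3 = A·v_2 = (0, 6).
v_4 = A·v_3 = (11, 12).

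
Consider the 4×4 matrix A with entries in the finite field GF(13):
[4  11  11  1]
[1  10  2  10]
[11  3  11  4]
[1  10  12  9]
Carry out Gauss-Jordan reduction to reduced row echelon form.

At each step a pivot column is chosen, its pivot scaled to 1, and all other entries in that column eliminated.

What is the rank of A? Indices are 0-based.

pivot(0,0)=4: scale R0 → (1, 6, 6, 10)
  clear (1,0): R1 −= (1)R0 → (0, 4, 9, 0)
  clear (2,0): R2 −= (11)R0 → (0, 2, 10, 11)
  clear (3,0): R3 −= (1)R0 → (0, 4, 6, 12)
pivot(1,1)=4: scale R1 → (0, 1, 12, 0)
  clear (0,1): R0 −= (6)R1 → (1, 0, 12, 10)
  clear (2,1): R2 −= (2)R1 → (0, 0, 12, 11)
  clear (3,1): R3 −= (4)R1 → (0, 0, 10, 12)
pivot(2,2)=12: scale R2 → (0, 0, 1, 2)
  clear (0,2): R0 −= (12)R2 → (1, 0, 0, 12)
  clear (1,2): R1 −= (12)R2 → (0, 1, 0, 2)
  clear (3,2): R3 −= (10)R2 → (0, 0, 0, 5)
pivot(3,3)=5: scale R3 → (0, 0, 0, 1)
  clear (0,3): R0 −= (12)R3 → (1, 0, 0, 0)
  clear (1,3): R1 −= (2)R3 → (0, 1, 0, 0)
  clear (2,3): R2 −= (2)R3 → (0, 0, 1, 0)

rank = 4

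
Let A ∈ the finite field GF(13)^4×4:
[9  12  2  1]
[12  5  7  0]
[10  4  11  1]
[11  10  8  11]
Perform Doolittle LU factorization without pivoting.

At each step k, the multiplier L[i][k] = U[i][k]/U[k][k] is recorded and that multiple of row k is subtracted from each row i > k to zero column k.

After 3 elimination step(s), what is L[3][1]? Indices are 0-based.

k=0: U[0][0]=9
  eliminate (1,0): mult=10, new row 1: (0, 2, 0, 3); set L[1][0]=10
  eliminate (2,0): mult=4, new row 2: (0, 8, 3, 10); set L[2][0]=4
  eliminate (3,0): mult=7, new row 3: (0, 4, 7, 4); set L[3][0]=7
k=1: U[1][1]=2
  eliminate (2,1): mult=4, new row 2: (0, 0, 3, 11); set L[2][1]=4
  eliminate (3,1): mult=2, new row 3: (0, 0, 7, 11); set L[3][1]=2
k=2: U[2][2]=3
  eliminate (3,2): mult=11, new row 3: (0, 0, 0, 7); set L[3][2]=11

L[3][1] = 2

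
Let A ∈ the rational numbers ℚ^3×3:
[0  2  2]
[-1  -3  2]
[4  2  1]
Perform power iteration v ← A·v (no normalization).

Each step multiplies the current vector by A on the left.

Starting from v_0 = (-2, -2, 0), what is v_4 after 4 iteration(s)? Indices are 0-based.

v_0 = (-2, -2, 0).
v_1 = A·v_0 = (-4, 8, -12).
v_2 = A·v_1 = (-8, -44, -12).
v_3 = A·v_2 = (-112, 116, -132).
v_4 = A·v_3 = (-32, -500, -348).

v_4 = (-32, -500, -348)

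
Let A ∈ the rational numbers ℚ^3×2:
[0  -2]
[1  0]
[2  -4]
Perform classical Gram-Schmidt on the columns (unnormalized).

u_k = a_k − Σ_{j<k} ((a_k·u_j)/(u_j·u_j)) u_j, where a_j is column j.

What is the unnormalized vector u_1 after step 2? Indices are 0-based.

u_1 = (-2, 8/5, -4/5)

Step 1: u_0 = a_0 = (0, 1, 2).
Step 2: u_1 = a_1 − (-8/5)·u_0 = (-2, 8/5, -4/5).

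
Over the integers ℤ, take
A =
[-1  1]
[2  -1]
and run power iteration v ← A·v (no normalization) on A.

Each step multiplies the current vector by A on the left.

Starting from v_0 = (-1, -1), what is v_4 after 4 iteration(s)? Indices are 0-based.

v_4 = (-5, 7)

v_0 = (-1, -1).
v_1 = A·v_0 = (0, -1).
v_2 = A·v_1 = (-1, 1).
v_3 = A·v_2 = (2, -3).
v_4 = A·v_3 = (-5, 7).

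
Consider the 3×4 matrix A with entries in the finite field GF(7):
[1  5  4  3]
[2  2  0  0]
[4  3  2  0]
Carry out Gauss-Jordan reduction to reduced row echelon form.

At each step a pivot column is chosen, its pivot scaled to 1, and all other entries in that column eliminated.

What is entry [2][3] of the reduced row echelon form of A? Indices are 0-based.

M[2][3] = 2

step 1: normalize row 0 (÷1) = (1, 5, 4, 3)
  row 1: subtract 2×row0 = (0, 6, 6, 1)
  row 2: subtract 4×row0 = (0, 4, 0, 2)
step 2: normalize row 1 (÷6) = (0, 1, 1, 6)
  row 0: subtract 5×row1 = (1, 0, 6, 1)
  row 2: subtract 4×row1 = (0, 0, 3, 6)
step 3: normalize row 2 (÷3) = (0, 0, 1, 2)
  row 0: subtract 6×row2 = (1, 0, 0, 3)
  row 1: subtract 1×row2 = (0, 1, 0, 4)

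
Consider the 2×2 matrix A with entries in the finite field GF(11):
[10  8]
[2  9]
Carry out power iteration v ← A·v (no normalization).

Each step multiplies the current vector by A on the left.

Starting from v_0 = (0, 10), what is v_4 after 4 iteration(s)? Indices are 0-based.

v_4 = (8, 6)

v_0 = (0, 10).
v_1 = A·v_0 = (3, 2).
v_2 = A·v_1 = (2, 2).
v_3 = A·v_2 = (3, 0).
v_4 = A·v_3 = (8, 6).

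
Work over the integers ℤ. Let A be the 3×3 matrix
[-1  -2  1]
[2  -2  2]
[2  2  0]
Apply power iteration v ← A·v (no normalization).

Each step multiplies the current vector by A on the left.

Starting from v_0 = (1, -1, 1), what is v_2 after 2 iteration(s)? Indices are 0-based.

v_0 = (1, -1, 1).
v_1 = A·v_0 = (2, 6, 0).
v_2 = A·v_1 = (-14, -8, 16).

v_2 = (-14, -8, 16)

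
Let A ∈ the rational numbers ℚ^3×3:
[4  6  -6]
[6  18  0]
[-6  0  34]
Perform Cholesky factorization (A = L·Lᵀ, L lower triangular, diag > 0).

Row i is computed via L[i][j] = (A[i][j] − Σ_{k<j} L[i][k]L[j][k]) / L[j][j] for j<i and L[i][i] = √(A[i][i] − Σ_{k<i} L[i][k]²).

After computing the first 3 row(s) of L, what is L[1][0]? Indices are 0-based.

L[1][0] = 3

Step 1: L[0][0] = √(4) = 2.
  L[1][0] = (6) / L[0][0] = 3.
Step 2: L[1][1] = √(9) = 3.
  L[2][0] = (-6) / L[0][0] = -3.
  L[2][1] = (9) / L[1][1] = 3.
Step 3: L[2][2] = √(16) = 4.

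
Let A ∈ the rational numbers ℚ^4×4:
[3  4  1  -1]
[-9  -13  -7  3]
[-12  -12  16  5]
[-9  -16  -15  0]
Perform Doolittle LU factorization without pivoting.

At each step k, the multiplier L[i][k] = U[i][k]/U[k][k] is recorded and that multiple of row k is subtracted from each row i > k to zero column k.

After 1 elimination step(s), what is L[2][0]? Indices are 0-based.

L[2][0] = -4

k=0: U[0][0]=3
  eliminate (1,0): mult=-3, new row 1: (0, -1, -4, 0); set L[1][0]=-3
  eliminate (2,0): mult=-4, new row 2: (0, 4, 20, 1); set L[2][0]=-4
  eliminate (3,0): mult=-3, new row 3: (0, -4, -12, -3); set L[3][0]=-3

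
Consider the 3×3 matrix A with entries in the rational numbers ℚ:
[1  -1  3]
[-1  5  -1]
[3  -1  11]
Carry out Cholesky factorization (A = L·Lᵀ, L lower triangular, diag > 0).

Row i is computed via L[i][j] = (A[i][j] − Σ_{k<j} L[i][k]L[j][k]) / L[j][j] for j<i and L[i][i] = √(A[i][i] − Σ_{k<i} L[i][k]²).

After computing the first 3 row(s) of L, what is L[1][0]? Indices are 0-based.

L[1][0] = -1

Step 1: L[0][0] = √(1) = 1.
  L[1][0] = (-1) / L[0][0] = -1.
Step 2: L[1][1] = √(4) = 2.
  L[2][0] = (3) / L[0][0] = 3.
  L[2][1] = (2) / L[1][1] = 1.
Step 3: L[2][2] = √(1) = 1.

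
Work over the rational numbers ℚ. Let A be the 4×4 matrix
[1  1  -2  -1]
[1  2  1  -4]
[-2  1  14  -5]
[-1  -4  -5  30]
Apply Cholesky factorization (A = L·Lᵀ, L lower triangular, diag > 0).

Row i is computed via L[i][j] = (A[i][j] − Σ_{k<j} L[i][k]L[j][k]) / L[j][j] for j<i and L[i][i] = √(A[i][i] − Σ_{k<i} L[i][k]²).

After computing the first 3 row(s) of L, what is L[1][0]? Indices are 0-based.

L[1][0] = 1

Step 1: L[0][0] = √(1) = 1.
  L[1][0] = (1) / L[0][0] = 1.
Step 2: L[1][1] = √(1) = 1.
  L[2][0] = (-2) / L[0][0] = -2.
  L[2][1] = (3) / L[1][1] = 3.
Step 3: L[2][2] = √(1) = 1.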